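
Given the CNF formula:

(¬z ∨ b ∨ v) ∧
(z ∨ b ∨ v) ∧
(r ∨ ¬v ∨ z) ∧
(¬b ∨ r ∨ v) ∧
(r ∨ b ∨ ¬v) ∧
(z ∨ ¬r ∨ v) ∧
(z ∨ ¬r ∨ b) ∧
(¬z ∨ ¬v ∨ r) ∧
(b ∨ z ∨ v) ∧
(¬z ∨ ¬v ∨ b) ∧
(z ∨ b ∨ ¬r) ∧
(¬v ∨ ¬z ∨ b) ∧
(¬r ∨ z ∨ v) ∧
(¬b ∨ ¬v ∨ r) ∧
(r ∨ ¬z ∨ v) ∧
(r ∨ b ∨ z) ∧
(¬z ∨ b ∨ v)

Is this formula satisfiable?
Yes

Yes, the formula is satisfiable.

One satisfying assignment is: r=True, v=True, b=True, z=True

Verification: With this assignment, all 17 clauses evaluate to true.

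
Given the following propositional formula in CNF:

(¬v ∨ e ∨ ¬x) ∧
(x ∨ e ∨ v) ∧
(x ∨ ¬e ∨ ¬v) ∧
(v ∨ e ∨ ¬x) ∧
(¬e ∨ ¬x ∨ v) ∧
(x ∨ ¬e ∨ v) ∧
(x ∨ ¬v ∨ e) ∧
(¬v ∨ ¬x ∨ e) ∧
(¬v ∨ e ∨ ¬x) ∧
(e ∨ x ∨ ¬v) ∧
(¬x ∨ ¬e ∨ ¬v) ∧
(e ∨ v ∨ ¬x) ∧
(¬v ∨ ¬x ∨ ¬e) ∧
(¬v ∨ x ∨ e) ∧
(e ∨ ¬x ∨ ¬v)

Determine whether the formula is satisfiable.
No

No, the formula is not satisfiable.

No assignment of truth values to the variables can make all 15 clauses true simultaneously.

The formula is UNSAT (unsatisfiable).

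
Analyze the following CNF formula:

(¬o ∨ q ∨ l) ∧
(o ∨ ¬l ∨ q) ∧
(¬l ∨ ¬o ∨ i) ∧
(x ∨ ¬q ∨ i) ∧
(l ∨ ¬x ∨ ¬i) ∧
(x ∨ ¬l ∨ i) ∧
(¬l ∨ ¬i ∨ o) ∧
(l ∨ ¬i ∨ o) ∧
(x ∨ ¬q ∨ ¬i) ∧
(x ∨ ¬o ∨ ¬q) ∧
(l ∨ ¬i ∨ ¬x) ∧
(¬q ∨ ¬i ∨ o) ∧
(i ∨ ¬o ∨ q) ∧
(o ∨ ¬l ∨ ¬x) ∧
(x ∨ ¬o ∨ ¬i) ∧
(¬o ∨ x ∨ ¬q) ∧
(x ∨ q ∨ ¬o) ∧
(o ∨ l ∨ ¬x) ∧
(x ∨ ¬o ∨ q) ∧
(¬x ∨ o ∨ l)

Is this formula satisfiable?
Yes

Yes, the formula is satisfiable.

One satisfying assignment is: x=False, l=False, i=False, o=False, q=False

Verification: With this assignment, all 20 clauses evaluate to true.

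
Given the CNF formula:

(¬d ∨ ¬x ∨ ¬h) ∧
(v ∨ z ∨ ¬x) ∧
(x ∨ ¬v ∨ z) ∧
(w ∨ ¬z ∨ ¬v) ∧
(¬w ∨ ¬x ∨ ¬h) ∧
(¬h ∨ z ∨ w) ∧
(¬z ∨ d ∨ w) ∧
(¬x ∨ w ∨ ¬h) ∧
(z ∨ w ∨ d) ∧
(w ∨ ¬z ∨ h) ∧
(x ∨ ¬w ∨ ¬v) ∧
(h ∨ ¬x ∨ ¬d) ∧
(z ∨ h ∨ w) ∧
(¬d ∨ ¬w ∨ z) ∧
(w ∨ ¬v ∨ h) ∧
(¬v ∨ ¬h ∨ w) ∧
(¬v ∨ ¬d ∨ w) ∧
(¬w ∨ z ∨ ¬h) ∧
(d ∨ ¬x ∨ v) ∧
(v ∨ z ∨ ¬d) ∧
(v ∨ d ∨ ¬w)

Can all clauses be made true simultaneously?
Yes

Yes, the formula is satisfiable.

One satisfying assignment is: v=True, z=False, w=True, x=True, h=False, d=False

Verification: With this assignment, all 21 clauses evaluate to true.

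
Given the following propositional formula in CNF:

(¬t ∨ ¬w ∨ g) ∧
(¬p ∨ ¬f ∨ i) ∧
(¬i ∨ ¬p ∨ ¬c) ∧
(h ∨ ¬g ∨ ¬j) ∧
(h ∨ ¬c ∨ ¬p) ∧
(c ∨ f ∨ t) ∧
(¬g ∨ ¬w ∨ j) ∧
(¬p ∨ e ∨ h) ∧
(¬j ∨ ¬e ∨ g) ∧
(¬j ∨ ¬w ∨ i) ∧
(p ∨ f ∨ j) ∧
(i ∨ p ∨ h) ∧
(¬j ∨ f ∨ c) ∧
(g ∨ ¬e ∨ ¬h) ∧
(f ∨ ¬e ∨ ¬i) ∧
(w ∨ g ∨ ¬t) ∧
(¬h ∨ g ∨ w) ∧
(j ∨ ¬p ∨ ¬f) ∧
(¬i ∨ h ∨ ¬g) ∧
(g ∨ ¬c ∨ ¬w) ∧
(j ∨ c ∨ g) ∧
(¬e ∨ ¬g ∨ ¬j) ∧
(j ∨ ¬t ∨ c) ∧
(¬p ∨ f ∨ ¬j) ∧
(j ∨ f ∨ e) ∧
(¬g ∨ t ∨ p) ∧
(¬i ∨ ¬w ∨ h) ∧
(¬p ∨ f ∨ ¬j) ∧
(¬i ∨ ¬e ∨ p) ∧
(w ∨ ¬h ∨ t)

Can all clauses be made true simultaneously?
Yes

Yes, the formula is satisfiable.

One satisfying assignment is: h=False, i=True, j=False, c=True, p=False, e=False, t=False, g=False, f=True, w=False

Verification: With this assignment, all 30 clauses evaluate to true.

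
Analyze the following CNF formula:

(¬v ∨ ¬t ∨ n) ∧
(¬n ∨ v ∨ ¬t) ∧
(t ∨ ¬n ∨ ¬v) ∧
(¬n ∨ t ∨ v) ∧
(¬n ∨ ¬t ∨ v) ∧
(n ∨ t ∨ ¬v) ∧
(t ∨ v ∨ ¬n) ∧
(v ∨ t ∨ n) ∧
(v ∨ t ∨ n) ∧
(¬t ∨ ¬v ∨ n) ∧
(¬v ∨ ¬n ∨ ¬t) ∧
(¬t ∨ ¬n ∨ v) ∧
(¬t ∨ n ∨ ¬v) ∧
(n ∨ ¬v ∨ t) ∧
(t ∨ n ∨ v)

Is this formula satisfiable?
Yes

Yes, the formula is satisfiable.

One satisfying assignment is: t=True, n=False, v=False

Verification: With this assignment, all 15 clauses evaluate to true.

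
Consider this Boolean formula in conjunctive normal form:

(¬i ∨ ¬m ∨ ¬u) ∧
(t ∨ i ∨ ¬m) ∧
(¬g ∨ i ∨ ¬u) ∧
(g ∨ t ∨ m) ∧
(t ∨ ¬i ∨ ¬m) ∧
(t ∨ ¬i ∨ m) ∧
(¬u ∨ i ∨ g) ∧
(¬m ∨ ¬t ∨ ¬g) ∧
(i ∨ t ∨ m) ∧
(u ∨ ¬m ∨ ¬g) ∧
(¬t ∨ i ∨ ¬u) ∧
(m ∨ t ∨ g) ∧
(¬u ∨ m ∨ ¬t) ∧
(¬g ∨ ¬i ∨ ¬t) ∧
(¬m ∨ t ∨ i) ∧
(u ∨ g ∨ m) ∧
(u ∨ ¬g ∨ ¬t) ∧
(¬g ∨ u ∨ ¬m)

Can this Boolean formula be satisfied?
Yes

Yes, the formula is satisfiable.

One satisfying assignment is: t=True, i=False, m=True, g=False, u=False

Verification: With this assignment, all 18 clauses evaluate to true.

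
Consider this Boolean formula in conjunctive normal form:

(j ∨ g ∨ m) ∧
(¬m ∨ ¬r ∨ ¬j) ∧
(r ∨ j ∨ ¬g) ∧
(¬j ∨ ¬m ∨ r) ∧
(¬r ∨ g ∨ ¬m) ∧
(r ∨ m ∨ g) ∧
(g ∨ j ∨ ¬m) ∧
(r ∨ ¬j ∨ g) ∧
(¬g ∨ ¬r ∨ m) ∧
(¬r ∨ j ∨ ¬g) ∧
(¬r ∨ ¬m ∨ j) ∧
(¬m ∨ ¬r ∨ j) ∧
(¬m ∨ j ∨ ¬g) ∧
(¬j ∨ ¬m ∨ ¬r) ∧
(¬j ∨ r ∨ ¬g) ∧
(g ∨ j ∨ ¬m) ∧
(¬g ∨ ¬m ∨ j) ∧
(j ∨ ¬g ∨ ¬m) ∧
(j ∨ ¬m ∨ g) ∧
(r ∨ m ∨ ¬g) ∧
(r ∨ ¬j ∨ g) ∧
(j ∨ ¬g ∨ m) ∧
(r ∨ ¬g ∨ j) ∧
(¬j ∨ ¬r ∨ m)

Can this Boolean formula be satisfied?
No

No, the formula is not satisfiable.

No assignment of truth values to the variables can make all 24 clauses true simultaneously.

The formula is UNSAT (unsatisfiable).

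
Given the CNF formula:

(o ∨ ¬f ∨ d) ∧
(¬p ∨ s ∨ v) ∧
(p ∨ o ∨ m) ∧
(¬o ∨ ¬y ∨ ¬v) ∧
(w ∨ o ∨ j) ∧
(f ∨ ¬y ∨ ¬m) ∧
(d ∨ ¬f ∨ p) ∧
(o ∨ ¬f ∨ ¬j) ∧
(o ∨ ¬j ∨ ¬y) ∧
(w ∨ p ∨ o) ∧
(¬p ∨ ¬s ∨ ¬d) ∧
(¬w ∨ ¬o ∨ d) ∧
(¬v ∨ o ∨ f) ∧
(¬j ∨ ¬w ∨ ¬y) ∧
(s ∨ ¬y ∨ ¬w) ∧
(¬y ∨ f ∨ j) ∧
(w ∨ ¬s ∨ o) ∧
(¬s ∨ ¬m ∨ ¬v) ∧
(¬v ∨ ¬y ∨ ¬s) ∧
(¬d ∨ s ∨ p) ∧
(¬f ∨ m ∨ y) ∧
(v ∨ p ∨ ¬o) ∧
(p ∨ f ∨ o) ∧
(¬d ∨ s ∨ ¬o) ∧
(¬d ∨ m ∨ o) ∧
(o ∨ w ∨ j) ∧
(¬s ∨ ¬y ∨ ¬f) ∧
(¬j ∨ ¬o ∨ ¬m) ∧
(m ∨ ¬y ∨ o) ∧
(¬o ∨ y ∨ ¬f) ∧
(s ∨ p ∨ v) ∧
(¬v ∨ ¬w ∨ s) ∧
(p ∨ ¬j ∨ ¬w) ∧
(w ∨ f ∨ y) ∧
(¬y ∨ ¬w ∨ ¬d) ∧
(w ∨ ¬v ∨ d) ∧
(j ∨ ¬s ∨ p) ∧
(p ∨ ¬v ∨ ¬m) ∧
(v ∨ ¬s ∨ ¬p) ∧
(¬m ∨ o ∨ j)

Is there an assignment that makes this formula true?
No

No, the formula is not satisfiable.

No assignment of truth values to the variables can make all 40 clauses true simultaneously.

The formula is UNSAT (unsatisfiable).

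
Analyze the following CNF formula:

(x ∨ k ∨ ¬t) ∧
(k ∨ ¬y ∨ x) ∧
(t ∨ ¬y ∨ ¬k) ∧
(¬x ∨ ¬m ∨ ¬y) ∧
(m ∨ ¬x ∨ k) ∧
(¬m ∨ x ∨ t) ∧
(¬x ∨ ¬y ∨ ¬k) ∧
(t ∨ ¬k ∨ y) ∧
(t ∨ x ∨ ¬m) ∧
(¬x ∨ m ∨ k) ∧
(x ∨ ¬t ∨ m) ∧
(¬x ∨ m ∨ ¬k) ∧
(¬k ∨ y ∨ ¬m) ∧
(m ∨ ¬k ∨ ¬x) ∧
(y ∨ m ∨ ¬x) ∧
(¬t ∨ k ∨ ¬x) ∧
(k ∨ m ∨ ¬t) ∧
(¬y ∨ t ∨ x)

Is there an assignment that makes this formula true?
Yes

Yes, the formula is satisfiable.

One satisfying assignment is: y=False, x=False, m=False, k=False, t=False

Verification: With this assignment, all 18 clauses evaluate to true.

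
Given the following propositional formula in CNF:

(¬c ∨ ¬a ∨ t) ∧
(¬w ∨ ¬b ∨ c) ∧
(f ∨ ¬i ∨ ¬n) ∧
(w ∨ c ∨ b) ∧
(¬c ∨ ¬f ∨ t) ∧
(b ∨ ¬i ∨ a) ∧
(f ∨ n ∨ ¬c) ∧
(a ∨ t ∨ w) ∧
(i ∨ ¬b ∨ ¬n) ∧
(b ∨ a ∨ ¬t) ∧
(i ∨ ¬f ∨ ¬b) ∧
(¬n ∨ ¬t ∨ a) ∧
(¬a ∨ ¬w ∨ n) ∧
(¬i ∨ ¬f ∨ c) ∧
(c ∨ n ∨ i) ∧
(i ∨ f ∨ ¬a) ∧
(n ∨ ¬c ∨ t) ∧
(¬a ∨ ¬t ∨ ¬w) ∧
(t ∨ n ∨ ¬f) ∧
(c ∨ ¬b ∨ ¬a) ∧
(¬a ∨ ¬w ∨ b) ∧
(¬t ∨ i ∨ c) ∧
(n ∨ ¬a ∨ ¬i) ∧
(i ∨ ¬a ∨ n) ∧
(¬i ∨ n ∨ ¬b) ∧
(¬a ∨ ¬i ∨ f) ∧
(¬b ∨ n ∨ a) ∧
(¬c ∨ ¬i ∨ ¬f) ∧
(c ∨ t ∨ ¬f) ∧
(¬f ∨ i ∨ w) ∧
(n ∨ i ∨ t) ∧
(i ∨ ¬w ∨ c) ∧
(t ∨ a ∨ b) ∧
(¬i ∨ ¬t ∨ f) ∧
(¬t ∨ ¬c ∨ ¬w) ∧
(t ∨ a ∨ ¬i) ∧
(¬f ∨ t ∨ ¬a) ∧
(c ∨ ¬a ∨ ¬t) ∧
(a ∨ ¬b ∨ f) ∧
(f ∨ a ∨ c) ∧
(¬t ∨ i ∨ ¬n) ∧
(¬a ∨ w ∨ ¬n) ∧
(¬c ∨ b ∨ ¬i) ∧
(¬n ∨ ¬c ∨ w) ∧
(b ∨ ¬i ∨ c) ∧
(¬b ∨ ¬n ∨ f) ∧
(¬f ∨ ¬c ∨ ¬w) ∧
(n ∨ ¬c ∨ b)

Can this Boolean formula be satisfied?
No

No, the formula is not satisfiable.

No assignment of truth values to the variables can make all 48 clauses true simultaneously.

The formula is UNSAT (unsatisfiable).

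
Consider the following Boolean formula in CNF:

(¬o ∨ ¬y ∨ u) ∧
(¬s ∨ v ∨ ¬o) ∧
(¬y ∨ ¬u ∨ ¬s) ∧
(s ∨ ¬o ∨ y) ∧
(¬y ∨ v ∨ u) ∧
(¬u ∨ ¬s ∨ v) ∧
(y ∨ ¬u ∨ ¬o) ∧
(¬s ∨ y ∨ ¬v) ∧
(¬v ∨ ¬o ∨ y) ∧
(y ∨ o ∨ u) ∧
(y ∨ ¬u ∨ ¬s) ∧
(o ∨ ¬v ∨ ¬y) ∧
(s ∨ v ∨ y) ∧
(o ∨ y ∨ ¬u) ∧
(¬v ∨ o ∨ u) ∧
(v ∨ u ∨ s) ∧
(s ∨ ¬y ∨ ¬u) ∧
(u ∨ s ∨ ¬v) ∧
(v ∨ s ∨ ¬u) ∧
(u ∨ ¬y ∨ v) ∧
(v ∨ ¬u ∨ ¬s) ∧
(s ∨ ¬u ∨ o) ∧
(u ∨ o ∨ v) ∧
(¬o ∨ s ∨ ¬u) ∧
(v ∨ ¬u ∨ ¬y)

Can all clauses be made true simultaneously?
No

No, the formula is not satisfiable.

No assignment of truth values to the variables can make all 25 clauses true simultaneously.

The formula is UNSAT (unsatisfiable).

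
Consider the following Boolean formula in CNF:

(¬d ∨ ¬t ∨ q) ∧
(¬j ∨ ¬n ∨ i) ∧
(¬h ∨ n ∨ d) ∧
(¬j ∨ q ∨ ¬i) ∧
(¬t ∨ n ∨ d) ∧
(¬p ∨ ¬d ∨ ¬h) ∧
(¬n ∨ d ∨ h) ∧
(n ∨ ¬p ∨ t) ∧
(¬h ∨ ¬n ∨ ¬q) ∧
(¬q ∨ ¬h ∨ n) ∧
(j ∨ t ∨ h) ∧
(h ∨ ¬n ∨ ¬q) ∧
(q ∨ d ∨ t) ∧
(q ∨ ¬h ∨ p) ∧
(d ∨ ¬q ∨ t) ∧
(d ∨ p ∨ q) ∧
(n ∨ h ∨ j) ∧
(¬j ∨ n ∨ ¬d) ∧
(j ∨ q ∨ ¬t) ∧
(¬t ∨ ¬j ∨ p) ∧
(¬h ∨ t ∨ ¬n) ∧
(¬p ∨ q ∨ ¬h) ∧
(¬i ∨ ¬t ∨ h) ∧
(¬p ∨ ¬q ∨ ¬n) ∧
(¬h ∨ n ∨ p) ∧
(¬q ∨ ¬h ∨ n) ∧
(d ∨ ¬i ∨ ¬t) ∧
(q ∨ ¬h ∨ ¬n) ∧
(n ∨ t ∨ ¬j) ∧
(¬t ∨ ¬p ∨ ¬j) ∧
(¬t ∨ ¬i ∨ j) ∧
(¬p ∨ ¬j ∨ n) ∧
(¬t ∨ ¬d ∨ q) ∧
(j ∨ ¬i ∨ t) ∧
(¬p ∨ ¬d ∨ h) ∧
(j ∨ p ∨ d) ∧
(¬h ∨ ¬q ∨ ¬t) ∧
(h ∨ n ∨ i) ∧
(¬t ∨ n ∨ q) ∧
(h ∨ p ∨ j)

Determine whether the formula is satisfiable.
No

No, the formula is not satisfiable.

No assignment of truth values to the variables can make all 40 clauses true simultaneously.

The formula is UNSAT (unsatisfiable).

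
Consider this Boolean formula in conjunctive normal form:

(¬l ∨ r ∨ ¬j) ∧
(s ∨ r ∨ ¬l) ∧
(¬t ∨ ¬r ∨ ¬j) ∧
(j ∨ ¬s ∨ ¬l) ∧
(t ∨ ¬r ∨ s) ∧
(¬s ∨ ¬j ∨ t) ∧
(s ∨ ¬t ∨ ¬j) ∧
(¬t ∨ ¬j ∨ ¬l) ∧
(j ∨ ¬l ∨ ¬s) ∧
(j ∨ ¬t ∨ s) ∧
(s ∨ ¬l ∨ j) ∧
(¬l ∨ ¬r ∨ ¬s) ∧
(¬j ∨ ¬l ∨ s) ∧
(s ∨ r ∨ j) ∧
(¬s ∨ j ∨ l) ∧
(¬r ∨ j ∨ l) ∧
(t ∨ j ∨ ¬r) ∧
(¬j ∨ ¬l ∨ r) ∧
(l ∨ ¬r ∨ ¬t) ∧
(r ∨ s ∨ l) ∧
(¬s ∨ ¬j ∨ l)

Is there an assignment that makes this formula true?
No

No, the formula is not satisfiable.

No assignment of truth values to the variables can make all 21 clauses true simultaneously.

The formula is UNSAT (unsatisfiable).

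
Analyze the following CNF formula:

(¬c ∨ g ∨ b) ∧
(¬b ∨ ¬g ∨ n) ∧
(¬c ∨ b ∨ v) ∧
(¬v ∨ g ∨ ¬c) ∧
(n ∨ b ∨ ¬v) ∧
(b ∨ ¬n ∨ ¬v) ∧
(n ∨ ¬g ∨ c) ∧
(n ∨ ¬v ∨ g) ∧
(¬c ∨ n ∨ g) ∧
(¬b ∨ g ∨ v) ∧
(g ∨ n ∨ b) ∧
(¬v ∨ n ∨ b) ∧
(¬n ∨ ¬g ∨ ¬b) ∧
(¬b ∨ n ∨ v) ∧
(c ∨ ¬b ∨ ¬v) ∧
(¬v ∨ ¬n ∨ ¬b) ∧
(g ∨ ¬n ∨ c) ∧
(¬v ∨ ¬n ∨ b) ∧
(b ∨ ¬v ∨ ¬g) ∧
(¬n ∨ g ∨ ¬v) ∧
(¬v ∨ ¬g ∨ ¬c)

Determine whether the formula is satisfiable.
Yes

Yes, the formula is satisfiable.

One satisfying assignment is: b=False, n=True, v=False, c=False, g=True

Verification: With this assignment, all 21 clauses evaluate to true.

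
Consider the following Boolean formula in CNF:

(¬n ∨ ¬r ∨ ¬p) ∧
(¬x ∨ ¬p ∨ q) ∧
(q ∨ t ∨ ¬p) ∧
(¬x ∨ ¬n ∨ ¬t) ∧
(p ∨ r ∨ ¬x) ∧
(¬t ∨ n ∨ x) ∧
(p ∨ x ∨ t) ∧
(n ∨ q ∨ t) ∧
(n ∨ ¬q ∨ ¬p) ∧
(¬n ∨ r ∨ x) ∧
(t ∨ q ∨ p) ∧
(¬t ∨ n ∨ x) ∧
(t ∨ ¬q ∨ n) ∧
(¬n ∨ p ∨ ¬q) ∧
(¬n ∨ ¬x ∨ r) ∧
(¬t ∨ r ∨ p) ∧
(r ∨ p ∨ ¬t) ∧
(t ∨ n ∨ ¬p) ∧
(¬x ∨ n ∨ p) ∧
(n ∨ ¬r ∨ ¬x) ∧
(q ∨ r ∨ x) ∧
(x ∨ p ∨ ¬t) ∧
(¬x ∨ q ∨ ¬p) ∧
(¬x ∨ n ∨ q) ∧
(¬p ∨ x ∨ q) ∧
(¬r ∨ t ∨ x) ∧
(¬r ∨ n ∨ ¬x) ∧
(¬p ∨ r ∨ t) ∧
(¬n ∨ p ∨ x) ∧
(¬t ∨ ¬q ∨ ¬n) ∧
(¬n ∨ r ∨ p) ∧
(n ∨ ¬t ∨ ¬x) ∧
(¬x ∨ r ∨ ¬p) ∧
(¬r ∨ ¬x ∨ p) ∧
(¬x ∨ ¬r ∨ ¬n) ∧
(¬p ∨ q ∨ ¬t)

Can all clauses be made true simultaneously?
No

No, the formula is not satisfiable.

No assignment of truth values to the variables can make all 36 clauses true simultaneously.

The formula is UNSAT (unsatisfiable).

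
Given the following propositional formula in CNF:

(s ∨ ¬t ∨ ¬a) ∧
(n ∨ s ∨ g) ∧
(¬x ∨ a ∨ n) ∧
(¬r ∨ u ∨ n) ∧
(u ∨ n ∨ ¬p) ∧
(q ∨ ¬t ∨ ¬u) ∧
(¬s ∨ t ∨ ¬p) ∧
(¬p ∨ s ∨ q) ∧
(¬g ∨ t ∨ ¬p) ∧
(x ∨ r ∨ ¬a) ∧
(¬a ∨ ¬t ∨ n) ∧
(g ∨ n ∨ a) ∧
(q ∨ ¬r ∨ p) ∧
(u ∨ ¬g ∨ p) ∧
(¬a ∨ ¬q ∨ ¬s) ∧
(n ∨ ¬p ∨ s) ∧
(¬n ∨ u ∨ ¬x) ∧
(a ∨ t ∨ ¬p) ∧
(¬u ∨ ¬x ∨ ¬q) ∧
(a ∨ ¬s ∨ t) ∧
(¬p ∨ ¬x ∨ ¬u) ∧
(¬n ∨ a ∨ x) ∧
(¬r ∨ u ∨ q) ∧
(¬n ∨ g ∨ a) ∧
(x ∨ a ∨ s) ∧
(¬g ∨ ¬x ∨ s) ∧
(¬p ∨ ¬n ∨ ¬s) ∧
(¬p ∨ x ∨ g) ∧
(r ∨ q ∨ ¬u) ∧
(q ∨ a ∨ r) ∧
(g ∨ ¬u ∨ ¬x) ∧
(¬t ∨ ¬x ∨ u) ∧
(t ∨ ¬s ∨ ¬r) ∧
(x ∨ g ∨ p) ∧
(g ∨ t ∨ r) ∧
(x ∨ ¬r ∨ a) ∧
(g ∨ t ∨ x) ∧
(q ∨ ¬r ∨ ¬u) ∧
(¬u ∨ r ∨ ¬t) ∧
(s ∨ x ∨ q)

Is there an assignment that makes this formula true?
Yes

Yes, the formula is satisfiable.

One satisfying assignment is: t=False, g=True, q=True, n=False, r=True, p=False, s=False, a=True, u=True, x=False

Verification: With this assignment, all 40 clauses evaluate to true.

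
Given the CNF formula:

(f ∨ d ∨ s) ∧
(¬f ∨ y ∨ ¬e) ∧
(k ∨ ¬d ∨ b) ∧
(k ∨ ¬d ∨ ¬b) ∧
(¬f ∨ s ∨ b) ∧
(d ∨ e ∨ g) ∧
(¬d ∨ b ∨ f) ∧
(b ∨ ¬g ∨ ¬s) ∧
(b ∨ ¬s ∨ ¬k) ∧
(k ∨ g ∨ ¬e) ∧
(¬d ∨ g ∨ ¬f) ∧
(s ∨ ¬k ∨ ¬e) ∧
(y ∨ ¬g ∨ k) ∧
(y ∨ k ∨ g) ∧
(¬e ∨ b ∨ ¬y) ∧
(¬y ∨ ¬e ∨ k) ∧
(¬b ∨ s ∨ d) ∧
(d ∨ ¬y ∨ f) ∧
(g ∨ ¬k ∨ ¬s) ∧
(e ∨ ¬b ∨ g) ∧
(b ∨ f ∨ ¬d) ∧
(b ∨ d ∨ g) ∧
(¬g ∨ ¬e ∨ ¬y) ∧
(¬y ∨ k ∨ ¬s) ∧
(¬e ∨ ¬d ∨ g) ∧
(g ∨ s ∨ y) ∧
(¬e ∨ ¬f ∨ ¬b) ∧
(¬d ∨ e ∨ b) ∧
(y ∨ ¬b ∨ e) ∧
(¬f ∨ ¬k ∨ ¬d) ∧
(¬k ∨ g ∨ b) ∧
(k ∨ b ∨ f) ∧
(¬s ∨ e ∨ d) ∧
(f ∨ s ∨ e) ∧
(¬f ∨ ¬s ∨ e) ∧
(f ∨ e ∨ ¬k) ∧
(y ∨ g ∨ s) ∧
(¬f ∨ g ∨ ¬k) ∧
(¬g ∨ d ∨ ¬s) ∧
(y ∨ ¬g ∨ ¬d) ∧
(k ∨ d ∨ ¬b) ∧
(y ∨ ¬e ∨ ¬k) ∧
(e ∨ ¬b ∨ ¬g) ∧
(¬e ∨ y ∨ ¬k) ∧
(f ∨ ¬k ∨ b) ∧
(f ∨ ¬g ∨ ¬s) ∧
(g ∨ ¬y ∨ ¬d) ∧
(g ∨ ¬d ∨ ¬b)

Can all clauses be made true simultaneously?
No

No, the formula is not satisfiable.

No assignment of truth values to the variables can make all 48 clauses true simultaneously.

The formula is UNSAT (unsatisfiable).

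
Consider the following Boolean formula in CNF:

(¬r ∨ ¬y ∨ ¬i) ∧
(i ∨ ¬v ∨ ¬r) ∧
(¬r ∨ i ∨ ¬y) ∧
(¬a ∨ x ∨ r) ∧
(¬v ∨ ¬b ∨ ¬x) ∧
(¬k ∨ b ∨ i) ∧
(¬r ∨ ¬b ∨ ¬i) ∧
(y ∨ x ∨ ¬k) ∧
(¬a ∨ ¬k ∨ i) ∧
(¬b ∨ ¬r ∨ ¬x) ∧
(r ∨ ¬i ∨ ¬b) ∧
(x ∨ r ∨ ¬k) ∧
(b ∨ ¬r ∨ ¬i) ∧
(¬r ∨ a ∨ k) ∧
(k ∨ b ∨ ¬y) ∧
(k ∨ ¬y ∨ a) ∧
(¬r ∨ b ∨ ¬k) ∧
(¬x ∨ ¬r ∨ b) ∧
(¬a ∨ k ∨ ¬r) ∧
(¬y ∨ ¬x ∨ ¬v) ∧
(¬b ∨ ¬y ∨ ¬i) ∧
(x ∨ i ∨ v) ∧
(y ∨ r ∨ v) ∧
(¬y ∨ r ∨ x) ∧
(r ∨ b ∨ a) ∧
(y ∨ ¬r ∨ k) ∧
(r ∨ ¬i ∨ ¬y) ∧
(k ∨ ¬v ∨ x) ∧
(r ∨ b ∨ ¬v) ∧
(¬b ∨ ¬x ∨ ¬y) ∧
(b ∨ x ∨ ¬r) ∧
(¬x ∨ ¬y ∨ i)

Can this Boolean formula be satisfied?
No

No, the formula is not satisfiable.

No assignment of truth values to the variables can make all 32 clauses true simultaneously.

The formula is UNSAT (unsatisfiable).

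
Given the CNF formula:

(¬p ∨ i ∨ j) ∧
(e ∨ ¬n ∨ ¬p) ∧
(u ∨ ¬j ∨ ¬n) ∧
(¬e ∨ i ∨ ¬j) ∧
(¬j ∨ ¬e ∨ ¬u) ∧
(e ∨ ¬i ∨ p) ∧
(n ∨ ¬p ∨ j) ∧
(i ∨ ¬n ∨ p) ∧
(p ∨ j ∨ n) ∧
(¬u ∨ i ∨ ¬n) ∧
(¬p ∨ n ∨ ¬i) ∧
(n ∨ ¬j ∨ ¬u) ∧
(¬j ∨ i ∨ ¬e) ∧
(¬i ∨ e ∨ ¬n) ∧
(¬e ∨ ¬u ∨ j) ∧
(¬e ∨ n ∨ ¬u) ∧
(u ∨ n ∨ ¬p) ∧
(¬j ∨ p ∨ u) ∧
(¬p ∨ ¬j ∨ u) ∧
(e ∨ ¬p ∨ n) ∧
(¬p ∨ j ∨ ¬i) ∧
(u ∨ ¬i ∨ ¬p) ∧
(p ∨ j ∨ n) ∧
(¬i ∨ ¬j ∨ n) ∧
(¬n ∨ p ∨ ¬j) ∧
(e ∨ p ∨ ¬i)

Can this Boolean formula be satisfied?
Yes

Yes, the formula is satisfiable.

One satisfying assignment is: e=True, u=False, p=False, i=True, j=False, n=True

Verification: With this assignment, all 26 clauses evaluate to true.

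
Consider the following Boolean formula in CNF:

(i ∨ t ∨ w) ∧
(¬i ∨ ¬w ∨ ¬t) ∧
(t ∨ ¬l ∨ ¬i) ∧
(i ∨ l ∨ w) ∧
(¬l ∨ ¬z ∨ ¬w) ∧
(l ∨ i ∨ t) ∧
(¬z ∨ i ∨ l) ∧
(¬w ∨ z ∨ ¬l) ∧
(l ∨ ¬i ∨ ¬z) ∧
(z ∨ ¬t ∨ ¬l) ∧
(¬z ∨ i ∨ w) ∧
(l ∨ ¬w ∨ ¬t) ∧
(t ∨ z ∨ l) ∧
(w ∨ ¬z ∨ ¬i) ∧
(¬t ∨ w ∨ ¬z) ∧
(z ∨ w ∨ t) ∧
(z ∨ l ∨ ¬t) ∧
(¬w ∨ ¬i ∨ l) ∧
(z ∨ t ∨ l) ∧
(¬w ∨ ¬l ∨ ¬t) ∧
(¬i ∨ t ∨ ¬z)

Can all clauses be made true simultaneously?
No

No, the formula is not satisfiable.

No assignment of truth values to the variables can make all 21 clauses true simultaneously.

The formula is UNSAT (unsatisfiable).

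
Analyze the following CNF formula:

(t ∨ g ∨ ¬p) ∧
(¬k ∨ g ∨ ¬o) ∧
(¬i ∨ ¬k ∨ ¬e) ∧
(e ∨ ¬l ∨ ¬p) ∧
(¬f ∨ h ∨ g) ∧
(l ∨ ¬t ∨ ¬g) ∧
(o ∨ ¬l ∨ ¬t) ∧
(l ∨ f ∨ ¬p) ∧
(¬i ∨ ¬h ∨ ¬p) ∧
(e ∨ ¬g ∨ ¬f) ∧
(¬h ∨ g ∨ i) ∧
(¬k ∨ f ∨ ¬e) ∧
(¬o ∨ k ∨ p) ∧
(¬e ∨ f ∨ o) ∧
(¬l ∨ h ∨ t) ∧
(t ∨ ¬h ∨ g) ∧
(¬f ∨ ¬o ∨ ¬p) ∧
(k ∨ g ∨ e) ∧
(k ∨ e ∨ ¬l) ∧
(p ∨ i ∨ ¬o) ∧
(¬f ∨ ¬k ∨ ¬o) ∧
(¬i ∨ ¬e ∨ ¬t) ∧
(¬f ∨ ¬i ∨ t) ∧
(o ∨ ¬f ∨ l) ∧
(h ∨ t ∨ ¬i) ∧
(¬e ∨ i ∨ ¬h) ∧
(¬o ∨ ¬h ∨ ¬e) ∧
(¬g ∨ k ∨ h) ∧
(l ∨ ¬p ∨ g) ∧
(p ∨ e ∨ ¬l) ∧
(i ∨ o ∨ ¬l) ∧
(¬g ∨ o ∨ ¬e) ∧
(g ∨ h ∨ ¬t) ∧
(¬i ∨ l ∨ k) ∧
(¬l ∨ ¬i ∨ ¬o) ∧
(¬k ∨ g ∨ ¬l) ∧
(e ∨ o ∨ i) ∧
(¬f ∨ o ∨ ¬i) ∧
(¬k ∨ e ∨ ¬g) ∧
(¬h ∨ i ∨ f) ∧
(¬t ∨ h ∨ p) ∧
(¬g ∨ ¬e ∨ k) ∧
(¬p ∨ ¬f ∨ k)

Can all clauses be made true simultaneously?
Yes

Yes, the formula is satisfiable.

One satisfying assignment is: o=False, t=True, f=False, g=False, k=True, h=True, l=False, p=False, e=False, i=True

Verification: With this assignment, all 43 clauses evaluate to true.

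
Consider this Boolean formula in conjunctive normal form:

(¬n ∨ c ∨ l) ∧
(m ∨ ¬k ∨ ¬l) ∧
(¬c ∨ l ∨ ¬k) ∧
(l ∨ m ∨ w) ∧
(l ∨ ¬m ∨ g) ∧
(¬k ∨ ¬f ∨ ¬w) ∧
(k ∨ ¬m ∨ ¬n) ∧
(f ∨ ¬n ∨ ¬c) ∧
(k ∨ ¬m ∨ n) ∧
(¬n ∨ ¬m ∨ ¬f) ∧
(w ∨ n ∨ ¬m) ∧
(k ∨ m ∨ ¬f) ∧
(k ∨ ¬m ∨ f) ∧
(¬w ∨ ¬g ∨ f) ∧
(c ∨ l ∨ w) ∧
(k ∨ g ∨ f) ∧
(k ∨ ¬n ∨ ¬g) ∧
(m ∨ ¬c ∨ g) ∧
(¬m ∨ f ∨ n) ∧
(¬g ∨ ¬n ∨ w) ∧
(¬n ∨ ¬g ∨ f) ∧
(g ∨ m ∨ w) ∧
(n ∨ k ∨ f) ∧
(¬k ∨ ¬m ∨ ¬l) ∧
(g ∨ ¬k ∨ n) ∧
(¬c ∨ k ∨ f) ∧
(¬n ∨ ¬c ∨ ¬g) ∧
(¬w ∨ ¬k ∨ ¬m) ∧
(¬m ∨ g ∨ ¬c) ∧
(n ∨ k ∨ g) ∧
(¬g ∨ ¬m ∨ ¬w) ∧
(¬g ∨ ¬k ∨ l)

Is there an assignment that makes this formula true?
No

No, the formula is not satisfiable.

No assignment of truth values to the variables can make all 32 clauses true simultaneously.

The formula is UNSAT (unsatisfiable).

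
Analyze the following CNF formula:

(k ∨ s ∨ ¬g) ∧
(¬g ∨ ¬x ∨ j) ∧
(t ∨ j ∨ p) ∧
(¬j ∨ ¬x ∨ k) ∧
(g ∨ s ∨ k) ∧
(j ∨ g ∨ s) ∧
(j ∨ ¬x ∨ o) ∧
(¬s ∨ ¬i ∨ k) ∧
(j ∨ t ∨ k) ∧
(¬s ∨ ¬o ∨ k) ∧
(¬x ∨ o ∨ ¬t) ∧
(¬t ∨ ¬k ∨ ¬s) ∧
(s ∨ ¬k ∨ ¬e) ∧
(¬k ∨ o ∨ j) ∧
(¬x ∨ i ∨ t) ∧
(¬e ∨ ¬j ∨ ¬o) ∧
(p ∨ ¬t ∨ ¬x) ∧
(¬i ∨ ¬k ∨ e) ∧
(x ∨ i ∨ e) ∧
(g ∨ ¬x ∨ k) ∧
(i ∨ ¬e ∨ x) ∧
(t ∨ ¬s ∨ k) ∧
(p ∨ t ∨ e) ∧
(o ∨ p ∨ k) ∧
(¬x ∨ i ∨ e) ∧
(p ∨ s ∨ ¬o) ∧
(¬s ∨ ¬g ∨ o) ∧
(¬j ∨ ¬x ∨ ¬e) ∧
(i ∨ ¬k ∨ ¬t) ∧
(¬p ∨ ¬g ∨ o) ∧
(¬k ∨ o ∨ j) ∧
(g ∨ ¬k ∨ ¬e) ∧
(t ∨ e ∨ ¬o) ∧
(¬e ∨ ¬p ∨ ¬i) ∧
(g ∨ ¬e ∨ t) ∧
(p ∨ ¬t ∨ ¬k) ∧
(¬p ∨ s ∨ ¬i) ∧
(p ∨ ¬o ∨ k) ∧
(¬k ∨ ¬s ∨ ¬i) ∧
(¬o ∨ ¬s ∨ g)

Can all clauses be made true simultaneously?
No

No, the formula is not satisfiable.

No assignment of truth values to the variables can make all 40 clauses true simultaneously.

The formula is UNSAT (unsatisfiable).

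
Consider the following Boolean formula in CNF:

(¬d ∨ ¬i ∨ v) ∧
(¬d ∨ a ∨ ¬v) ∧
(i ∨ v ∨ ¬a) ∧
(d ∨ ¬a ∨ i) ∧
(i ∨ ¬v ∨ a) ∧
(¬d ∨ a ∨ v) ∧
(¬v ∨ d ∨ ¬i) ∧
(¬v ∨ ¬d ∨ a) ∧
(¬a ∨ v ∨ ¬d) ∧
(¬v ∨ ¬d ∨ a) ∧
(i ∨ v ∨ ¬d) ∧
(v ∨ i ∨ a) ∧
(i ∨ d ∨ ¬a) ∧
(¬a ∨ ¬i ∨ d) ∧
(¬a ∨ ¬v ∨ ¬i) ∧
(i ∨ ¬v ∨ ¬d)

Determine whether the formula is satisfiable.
Yes

Yes, the formula is satisfiable.

One satisfying assignment is: i=True, v=False, a=False, d=False

Verification: With this assignment, all 16 clauses evaluate to true.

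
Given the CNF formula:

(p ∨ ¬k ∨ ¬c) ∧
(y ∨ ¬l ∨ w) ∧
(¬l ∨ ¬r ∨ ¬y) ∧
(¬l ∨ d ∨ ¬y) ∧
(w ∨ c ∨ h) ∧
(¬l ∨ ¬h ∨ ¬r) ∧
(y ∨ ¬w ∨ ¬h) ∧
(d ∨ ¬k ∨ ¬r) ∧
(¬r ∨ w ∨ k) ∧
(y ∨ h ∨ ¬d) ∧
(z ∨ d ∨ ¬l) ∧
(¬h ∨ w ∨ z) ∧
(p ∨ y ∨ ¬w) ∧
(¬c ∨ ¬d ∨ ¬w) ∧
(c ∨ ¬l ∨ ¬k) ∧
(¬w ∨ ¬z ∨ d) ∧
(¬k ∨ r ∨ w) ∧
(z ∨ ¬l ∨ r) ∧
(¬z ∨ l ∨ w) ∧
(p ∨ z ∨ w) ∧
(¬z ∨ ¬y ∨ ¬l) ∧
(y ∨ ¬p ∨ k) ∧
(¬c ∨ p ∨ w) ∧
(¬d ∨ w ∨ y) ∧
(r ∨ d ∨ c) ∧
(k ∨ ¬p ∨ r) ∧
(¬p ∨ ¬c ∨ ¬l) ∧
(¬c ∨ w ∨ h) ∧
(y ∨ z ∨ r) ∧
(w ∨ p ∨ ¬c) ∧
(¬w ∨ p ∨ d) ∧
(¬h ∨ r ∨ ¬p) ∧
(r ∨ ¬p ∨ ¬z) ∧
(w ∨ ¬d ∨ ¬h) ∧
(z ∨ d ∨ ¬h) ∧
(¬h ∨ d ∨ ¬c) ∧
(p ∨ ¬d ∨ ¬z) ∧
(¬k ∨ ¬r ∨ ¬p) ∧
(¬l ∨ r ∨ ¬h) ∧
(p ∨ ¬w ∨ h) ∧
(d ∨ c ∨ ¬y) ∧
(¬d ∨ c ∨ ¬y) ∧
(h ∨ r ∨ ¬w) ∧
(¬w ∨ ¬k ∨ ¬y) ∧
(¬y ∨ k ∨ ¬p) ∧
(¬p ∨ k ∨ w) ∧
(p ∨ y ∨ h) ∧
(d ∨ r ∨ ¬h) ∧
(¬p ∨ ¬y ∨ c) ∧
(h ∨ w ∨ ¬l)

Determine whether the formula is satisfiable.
No

No, the formula is not satisfiable.

No assignment of truth values to the variables can make all 50 clauses true simultaneously.

The formula is UNSAT (unsatisfiable).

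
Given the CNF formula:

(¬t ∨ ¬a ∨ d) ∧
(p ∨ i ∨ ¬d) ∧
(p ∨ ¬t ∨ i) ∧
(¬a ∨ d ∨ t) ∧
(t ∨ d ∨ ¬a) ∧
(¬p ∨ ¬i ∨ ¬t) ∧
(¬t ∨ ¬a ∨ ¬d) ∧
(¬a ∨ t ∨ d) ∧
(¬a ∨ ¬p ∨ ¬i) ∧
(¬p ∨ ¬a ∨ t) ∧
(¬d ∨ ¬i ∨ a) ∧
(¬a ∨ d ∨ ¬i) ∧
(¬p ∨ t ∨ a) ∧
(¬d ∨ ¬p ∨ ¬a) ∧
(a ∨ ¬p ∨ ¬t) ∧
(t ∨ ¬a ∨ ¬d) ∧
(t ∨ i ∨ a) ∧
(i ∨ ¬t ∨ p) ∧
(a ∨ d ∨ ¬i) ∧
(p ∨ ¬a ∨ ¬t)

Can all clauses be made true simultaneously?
No

No, the formula is not satisfiable.

No assignment of truth values to the variables can make all 20 clauses true simultaneously.

The formula is UNSAT (unsatisfiable).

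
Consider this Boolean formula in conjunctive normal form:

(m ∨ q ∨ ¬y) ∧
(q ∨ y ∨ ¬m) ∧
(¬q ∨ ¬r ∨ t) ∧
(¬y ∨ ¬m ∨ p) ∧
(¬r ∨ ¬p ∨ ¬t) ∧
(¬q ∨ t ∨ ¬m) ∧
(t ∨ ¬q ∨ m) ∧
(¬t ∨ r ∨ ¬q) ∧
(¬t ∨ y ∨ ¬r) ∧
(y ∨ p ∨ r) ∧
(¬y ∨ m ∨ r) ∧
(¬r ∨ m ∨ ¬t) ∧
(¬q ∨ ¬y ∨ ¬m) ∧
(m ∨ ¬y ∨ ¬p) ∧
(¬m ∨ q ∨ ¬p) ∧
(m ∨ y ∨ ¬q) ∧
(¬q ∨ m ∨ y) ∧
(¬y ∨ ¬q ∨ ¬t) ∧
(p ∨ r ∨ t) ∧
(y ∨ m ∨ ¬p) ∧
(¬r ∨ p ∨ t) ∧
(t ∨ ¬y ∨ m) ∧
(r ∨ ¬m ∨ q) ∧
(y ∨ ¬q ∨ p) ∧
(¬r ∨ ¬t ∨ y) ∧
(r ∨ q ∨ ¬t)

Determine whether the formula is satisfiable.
No

No, the formula is not satisfiable.

No assignment of truth values to the variables can make all 26 clauses true simultaneously.

The formula is UNSAT (unsatisfiable).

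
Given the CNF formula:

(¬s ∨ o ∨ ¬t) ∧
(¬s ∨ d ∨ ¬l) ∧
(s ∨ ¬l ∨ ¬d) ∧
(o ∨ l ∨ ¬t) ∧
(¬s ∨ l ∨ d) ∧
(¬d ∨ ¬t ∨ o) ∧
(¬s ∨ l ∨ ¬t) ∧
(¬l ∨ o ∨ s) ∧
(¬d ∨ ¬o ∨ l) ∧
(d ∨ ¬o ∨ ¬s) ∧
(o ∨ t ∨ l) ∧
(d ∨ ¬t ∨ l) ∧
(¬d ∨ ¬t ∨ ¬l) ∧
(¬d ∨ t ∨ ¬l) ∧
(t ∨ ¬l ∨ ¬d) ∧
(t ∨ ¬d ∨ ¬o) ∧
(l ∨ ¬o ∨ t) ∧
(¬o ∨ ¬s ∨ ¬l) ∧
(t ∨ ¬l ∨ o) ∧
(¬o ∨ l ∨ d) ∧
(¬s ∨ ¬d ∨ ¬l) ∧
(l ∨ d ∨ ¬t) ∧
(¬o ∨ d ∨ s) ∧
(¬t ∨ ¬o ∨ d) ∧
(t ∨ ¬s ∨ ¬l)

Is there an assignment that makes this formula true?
No

No, the formula is not satisfiable.

No assignment of truth values to the variables can make all 25 clauses true simultaneously.

The formula is UNSAT (unsatisfiable).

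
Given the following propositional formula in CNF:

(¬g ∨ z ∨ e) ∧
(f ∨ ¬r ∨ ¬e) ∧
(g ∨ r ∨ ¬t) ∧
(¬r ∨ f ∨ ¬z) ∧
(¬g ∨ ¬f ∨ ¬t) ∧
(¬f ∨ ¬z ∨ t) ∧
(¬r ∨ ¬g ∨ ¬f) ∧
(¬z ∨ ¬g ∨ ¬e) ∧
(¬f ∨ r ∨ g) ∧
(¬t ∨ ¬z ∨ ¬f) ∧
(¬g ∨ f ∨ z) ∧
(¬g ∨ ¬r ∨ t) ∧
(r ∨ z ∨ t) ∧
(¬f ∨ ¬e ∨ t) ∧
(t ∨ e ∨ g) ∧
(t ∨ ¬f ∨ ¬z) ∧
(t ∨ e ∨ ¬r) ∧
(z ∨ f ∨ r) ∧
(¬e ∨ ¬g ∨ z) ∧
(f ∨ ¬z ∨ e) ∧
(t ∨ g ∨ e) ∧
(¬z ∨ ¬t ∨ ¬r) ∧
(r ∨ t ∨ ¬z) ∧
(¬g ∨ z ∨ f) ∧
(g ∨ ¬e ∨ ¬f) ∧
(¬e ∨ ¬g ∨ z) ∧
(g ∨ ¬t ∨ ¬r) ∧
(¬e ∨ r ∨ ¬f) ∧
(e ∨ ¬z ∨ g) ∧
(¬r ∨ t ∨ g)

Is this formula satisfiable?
No

No, the formula is not satisfiable.

No assignment of truth values to the variables can make all 30 clauses true simultaneously.

The formula is UNSAT (unsatisfiable).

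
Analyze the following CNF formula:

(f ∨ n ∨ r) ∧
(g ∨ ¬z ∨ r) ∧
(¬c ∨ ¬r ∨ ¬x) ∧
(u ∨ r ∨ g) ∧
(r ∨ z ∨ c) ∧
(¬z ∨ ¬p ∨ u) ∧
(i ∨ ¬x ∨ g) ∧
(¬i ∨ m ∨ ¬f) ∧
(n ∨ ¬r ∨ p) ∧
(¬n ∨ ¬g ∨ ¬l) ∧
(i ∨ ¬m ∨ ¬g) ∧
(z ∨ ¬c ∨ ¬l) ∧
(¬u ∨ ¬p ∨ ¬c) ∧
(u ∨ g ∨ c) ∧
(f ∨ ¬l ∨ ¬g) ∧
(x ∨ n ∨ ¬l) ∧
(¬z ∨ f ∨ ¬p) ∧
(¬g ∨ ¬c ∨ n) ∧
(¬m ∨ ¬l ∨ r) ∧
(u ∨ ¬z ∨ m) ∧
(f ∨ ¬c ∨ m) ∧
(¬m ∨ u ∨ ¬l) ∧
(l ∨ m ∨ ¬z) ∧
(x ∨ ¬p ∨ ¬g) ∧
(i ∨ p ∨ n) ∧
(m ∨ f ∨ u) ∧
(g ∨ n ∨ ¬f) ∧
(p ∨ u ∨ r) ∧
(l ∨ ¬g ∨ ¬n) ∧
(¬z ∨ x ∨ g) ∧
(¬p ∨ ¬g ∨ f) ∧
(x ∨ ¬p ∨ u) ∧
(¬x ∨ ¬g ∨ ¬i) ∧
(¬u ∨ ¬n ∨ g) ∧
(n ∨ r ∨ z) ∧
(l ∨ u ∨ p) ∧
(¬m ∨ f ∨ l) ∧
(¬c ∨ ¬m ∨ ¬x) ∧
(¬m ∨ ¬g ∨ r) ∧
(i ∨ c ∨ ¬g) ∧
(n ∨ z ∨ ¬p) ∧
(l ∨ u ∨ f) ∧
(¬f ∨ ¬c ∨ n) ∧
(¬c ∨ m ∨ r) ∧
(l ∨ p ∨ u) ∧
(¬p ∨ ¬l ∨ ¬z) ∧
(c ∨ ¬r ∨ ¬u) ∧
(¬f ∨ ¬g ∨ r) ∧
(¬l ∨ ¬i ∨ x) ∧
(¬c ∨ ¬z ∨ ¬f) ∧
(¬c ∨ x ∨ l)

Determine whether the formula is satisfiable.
No

No, the formula is not satisfiable.

No assignment of truth values to the variables can make all 51 clauses true simultaneously.

The formula is UNSAT (unsatisfiable).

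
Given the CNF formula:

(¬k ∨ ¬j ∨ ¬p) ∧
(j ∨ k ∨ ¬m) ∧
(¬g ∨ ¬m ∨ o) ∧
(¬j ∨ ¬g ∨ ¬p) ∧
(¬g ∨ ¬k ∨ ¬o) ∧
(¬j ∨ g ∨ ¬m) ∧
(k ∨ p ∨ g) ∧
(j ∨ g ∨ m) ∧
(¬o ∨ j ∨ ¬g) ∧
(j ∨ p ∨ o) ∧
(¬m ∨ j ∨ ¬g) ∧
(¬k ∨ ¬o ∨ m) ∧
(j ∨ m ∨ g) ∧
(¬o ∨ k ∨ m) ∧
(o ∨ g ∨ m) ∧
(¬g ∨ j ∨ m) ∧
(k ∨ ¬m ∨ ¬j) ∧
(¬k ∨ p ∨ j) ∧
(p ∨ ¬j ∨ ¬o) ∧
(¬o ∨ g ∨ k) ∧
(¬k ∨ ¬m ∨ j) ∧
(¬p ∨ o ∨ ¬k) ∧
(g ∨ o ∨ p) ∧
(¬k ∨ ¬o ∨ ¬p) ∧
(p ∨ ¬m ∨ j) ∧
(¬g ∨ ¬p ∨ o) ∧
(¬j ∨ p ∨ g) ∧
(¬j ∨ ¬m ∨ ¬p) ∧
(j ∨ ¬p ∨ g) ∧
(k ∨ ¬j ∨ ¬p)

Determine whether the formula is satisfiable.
Yes

Yes, the formula is satisfiable.

One satisfying assignment is: o=False, g=True, k=True, p=False, j=True, m=False

Verification: With this assignment, all 30 clauses evaluate to true.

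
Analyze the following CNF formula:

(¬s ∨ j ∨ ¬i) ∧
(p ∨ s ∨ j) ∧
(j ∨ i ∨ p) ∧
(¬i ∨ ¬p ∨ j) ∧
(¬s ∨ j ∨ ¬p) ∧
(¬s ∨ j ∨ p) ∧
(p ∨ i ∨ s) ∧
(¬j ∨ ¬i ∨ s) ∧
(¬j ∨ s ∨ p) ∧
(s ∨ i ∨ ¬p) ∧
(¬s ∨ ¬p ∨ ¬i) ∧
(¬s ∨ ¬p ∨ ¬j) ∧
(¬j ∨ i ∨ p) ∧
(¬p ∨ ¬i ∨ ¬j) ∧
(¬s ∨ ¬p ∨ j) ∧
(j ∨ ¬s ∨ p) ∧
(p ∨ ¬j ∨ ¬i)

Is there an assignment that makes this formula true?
No

No, the formula is not satisfiable.

No assignment of truth values to the variables can make all 17 clauses true simultaneously.

The formula is UNSAT (unsatisfiable).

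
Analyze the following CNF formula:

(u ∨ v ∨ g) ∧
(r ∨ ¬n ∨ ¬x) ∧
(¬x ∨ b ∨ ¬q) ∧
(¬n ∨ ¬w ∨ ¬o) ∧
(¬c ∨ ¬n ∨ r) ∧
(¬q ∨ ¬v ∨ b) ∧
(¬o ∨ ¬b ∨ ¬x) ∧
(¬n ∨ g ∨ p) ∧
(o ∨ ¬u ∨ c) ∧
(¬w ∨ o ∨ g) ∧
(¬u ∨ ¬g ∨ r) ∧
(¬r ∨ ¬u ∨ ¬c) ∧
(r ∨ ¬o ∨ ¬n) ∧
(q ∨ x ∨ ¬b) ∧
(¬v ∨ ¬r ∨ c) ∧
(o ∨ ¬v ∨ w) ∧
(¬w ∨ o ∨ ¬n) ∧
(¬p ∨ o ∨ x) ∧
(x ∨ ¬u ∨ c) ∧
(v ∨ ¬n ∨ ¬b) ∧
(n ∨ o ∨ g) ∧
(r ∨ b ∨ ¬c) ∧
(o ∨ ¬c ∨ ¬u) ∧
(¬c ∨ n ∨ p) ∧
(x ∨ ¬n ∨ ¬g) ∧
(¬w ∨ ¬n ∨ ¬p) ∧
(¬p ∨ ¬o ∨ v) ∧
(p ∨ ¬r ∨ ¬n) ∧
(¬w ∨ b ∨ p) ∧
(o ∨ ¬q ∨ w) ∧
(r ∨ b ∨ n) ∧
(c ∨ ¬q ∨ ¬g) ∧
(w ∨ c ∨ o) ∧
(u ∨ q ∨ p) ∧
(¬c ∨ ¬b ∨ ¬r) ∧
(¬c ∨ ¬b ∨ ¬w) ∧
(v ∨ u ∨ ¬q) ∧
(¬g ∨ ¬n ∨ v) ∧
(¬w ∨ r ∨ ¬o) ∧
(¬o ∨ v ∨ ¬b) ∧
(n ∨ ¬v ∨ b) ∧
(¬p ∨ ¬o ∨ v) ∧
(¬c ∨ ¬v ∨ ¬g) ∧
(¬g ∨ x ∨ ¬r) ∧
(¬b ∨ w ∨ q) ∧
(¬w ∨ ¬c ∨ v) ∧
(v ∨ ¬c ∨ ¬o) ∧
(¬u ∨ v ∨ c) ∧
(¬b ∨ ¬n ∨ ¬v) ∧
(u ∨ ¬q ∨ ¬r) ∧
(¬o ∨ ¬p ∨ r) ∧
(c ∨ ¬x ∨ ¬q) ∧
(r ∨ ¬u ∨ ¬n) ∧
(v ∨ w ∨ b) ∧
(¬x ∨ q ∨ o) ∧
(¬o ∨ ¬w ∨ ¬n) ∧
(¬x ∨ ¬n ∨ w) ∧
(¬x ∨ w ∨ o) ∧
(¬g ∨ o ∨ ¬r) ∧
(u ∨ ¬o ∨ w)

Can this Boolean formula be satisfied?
No

No, the formula is not satisfiable.

No assignment of truth values to the variables can make all 60 clauses true simultaneously.

The formula is UNSAT (unsatisfiable).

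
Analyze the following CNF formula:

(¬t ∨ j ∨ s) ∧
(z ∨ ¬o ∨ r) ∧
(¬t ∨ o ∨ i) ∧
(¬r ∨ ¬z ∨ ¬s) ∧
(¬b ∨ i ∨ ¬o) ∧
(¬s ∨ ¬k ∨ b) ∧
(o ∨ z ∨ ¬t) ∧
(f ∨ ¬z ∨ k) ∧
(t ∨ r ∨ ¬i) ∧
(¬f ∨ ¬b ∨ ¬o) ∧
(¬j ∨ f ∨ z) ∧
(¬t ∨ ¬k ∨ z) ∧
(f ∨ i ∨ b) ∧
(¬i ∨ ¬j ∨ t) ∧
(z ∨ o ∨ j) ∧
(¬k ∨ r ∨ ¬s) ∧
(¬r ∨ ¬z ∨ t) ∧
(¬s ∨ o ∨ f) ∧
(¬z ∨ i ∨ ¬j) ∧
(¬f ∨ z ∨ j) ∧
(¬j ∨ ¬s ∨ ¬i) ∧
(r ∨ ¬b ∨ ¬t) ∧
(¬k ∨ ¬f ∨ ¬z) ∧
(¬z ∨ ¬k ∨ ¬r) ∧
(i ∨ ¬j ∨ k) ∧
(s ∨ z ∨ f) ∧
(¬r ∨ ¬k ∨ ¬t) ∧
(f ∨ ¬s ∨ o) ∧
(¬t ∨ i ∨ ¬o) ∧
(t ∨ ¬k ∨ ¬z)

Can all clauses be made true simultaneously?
Yes

Yes, the formula is satisfiable.

One satisfying assignment is: k=False, r=True, z=False, i=True, t=False, b=False, s=True, f=False, o=True, j=False

Verification: With this assignment, all 30 clauses evaluate to true.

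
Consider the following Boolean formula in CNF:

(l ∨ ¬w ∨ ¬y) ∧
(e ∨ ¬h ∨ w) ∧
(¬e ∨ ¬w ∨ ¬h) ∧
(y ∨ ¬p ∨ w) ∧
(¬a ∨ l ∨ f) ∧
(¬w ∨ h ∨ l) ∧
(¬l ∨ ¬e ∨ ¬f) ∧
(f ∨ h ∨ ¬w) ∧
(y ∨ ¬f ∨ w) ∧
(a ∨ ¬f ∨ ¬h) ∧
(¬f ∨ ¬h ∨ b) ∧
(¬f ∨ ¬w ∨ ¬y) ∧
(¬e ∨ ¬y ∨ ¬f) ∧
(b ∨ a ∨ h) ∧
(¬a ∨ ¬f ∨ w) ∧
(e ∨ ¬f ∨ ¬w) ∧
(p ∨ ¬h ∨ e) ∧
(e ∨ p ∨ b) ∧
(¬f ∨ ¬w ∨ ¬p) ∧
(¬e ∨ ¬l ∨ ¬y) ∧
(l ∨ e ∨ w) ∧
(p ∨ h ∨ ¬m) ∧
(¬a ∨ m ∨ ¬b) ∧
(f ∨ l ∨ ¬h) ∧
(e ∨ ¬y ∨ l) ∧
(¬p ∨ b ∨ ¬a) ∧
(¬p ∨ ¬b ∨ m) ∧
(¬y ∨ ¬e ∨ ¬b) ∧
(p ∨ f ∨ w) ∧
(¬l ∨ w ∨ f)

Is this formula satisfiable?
Yes

Yes, the formula is satisfiable.

One satisfying assignment is: h=True, f=False, e=False, b=False, w=True, a=False, y=False, m=False, l=True, p=True

Verification: With this assignment, all 30 clauses evaluate to true.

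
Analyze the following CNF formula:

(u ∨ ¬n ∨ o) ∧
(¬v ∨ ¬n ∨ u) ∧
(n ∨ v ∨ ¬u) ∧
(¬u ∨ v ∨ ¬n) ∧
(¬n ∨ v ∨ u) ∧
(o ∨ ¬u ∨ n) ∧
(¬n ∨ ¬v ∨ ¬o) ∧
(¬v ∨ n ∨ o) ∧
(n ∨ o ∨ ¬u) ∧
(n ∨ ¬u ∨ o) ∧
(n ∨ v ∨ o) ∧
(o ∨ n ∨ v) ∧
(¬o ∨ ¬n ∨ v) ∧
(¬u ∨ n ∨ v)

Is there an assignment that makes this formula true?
Yes

Yes, the formula is satisfiable.

One satisfying assignment is: u=False, v=False, n=False, o=True

Verification: With this assignment, all 14 clauses evaluate to true.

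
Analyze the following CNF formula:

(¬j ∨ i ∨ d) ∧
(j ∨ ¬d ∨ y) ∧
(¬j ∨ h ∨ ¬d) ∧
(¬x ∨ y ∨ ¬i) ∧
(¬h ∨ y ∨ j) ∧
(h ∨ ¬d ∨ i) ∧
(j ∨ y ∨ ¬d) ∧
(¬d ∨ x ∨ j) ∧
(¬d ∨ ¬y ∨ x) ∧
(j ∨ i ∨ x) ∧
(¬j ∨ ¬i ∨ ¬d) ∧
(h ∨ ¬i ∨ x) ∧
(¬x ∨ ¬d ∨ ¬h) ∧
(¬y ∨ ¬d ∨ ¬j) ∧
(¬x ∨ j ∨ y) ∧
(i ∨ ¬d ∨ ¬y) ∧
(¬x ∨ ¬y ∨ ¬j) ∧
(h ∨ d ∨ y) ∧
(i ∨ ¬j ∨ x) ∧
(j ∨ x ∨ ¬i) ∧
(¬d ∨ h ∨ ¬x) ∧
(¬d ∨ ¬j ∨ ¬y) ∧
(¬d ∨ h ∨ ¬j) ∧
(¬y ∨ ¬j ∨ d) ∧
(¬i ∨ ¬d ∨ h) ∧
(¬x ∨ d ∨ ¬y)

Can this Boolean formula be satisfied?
Yes

Yes, the formula is satisfiable.

One satisfying assignment is: i=True, y=False, j=True, h=True, d=False, x=False

Verification: With this assignment, all 26 clauses evaluate to true.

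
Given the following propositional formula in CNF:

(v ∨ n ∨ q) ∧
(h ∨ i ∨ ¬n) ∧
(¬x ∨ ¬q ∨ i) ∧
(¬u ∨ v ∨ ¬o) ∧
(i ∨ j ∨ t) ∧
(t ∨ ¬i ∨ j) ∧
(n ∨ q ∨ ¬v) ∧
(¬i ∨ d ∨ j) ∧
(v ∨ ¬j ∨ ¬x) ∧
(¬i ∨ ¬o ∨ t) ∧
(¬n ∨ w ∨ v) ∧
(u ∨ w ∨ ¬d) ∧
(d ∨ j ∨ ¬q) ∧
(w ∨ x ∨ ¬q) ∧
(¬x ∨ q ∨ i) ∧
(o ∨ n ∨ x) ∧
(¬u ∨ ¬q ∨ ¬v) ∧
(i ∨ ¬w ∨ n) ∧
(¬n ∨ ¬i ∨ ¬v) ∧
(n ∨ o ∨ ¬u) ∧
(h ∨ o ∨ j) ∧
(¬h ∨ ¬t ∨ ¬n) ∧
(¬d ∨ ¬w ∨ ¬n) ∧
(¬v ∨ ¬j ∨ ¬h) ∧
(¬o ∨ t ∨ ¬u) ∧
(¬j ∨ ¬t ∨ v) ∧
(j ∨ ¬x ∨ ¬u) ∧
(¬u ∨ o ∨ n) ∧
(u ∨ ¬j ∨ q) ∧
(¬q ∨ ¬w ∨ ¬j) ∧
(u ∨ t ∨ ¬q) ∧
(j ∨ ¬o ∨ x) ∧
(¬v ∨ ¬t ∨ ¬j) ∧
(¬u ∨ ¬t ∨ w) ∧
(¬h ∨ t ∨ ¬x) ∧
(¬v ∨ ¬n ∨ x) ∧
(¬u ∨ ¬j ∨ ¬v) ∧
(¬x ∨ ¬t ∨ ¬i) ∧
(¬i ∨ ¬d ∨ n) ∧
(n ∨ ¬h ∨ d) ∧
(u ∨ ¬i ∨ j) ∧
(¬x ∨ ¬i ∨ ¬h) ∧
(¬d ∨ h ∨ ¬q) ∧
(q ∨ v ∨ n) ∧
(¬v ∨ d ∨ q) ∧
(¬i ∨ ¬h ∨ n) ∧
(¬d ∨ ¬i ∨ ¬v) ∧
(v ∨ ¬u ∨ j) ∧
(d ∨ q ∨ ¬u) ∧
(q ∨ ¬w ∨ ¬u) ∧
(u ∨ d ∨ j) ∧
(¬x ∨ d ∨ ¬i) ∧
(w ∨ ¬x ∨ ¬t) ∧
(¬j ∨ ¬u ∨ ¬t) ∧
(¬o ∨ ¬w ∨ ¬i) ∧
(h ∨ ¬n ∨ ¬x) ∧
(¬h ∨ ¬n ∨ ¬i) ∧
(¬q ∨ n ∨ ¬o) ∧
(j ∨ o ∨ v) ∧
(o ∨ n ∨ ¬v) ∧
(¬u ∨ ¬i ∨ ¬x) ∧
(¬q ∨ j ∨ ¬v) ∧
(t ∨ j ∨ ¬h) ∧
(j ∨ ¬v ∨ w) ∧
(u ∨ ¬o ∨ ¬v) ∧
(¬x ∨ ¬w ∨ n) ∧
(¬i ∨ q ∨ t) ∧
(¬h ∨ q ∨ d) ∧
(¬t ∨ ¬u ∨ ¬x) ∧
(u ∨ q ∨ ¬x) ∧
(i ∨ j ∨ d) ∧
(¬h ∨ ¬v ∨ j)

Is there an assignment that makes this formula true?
No

No, the formula is not satisfiable.

No assignment of truth values to the variables can make all 72 clauses true simultaneously.

The formula is UNSAT (unsatisfiable).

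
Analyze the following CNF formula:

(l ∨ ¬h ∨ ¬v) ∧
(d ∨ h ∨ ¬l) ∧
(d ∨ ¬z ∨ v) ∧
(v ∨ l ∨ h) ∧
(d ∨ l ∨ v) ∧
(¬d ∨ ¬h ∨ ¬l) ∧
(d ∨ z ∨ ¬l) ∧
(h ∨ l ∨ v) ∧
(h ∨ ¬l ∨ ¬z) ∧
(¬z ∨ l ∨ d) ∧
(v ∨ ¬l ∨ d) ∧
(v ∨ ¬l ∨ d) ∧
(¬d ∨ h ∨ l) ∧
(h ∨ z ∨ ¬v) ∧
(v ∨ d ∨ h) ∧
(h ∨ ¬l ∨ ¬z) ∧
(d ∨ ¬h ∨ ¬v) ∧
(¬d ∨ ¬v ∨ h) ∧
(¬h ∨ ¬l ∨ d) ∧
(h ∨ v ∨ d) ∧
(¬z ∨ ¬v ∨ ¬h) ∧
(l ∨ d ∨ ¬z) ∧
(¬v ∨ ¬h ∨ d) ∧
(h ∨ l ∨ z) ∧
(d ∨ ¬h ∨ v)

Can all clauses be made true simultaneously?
Yes

Yes, the formula is satisfiable.

One satisfying assignment is: d=True, z=False, h=True, v=False, l=False

Verification: With this assignment, all 25 clauses evaluate to true.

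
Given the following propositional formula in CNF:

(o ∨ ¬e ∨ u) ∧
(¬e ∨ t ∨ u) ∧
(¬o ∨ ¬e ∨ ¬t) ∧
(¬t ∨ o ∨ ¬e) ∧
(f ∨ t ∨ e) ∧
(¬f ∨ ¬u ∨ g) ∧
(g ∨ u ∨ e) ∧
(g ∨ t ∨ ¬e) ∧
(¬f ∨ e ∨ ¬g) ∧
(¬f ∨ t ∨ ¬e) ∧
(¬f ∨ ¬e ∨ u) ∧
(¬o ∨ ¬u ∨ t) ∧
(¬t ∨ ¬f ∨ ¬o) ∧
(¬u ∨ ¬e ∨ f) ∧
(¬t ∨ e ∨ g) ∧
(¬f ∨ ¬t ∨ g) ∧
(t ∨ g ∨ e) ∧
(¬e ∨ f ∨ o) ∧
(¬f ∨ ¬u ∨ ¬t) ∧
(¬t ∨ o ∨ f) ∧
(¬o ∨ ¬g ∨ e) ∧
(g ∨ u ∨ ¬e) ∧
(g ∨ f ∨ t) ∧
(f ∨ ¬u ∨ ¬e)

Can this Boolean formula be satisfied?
No

No, the formula is not satisfiable.

No assignment of truth values to the variables can make all 24 clauses true simultaneously.

The formula is UNSAT (unsatisfiable).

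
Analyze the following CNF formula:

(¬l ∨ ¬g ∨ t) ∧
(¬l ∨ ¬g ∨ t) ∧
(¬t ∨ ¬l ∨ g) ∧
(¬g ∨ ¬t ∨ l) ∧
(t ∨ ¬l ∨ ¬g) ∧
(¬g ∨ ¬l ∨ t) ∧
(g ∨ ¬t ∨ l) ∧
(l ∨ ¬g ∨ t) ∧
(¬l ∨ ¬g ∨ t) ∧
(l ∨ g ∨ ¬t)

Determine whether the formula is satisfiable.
Yes

Yes, the formula is satisfiable.

One satisfying assignment is: t=False, g=False, l=False

Verification: With this assignment, all 10 clauses evaluate to true.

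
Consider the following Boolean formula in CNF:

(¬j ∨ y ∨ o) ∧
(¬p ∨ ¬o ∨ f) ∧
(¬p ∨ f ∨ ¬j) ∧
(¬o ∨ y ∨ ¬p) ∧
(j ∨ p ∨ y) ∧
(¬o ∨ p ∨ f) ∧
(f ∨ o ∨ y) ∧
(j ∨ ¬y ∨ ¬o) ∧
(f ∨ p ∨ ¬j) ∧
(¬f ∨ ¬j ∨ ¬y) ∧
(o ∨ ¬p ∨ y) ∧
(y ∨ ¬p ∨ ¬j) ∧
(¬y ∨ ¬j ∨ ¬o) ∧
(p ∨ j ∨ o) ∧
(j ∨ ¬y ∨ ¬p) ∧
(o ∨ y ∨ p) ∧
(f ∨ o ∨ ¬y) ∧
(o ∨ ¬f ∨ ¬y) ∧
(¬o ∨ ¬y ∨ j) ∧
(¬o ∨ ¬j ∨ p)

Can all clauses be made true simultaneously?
No

No, the formula is not satisfiable.

No assignment of truth values to the variables can make all 20 clauses true simultaneously.

The formula is UNSAT (unsatisfiable).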